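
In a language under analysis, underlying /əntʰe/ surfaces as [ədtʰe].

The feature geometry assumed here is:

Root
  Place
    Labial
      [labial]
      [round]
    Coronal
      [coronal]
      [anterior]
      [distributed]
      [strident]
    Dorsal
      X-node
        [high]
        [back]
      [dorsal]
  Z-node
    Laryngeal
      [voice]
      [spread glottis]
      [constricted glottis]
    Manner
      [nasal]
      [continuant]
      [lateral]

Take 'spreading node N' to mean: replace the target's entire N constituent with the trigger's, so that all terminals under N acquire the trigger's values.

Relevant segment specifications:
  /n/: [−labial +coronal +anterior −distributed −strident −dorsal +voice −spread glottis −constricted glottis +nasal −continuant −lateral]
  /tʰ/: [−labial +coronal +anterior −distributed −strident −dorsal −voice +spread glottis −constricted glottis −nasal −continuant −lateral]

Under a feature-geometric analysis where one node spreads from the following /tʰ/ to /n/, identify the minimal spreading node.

[nasal]

The alternation /n/ → [d] changes [nasal] and nothing else.
Only a single terminal changes, and /tʰ/ supplies the new value, so [nasal] itself is the minimal spreading constituent.
[spread glottis], [voice] stay as in /n/ although /tʰ/ differs there, so no node dominating them spread; among the remaining candidates [nasal] is the lowest that derives the output.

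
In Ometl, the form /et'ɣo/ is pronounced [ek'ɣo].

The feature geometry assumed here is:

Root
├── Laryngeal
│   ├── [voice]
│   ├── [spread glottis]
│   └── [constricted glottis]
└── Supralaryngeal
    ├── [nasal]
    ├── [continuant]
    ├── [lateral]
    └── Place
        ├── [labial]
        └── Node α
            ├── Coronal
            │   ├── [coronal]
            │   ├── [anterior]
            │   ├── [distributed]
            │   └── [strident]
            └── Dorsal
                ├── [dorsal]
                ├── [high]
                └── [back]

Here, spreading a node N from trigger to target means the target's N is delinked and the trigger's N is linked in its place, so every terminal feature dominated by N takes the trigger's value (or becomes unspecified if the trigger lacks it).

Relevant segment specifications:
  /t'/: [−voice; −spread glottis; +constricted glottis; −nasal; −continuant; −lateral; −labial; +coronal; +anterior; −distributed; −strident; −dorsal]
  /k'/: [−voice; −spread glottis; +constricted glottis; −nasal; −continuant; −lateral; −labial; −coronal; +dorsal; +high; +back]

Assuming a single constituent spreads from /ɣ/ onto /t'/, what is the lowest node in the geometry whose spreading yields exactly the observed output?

Feature comparison: [coronal], [anterior], [distributed], [strident], [dorsal], [high], [back] differ between /t'/ and [k']; the remaining terminals match.
The smallest constituent containing every changed terminal is Node α — each of its daughters lacks at least one of the affected features.
Spreading Node α from /ɣ/ overwrites each of those terminals with /ɣ/'s values, yielding exactly [k'].
Features on which the two segments disagree outside Node α, such as [continuant], [constricted glottis], are unchanged — nothing dominating them spread, and Node α is the minimal sufficient constituent.

Node α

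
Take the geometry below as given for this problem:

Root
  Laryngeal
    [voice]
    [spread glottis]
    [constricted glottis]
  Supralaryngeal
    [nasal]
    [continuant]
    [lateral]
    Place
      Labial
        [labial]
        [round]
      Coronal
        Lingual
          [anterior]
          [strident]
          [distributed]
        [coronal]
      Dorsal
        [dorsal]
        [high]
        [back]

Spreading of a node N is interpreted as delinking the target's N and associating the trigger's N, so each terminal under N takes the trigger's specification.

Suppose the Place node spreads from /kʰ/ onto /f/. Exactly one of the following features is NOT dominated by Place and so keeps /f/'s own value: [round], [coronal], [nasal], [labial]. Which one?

The terminals dominated by Place are [labial], [round], [anterior], [strident], [distributed], [coronal], [dorsal], [high], [back].
Of the listed options, [labial], [round], [coronal] are among these and would be overwritten by spreading Place.
[nasal] attaches under Supralaryngeal, not under Place, so /f/ retains its own value for [nasal].

[nasal]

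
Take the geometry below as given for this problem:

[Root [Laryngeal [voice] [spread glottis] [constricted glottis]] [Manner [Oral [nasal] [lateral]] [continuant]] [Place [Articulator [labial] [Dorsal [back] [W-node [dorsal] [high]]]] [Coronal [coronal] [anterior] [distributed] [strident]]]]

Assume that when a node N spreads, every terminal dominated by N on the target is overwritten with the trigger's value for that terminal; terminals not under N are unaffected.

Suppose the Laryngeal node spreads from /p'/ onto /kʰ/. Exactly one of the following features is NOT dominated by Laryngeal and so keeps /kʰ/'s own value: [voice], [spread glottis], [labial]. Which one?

Under this geometry, Laryngeal contains [voice], [spread glottis], [constricted glottis].
Spreading Laryngeal replaces [voice], [spread glottis] with the trigger's values, since each sits inside the Laryngeal constituent.
[labial] attaches under Articulator, not under Laryngeal, so /kʰ/ retains its own value for [labial].

[labial]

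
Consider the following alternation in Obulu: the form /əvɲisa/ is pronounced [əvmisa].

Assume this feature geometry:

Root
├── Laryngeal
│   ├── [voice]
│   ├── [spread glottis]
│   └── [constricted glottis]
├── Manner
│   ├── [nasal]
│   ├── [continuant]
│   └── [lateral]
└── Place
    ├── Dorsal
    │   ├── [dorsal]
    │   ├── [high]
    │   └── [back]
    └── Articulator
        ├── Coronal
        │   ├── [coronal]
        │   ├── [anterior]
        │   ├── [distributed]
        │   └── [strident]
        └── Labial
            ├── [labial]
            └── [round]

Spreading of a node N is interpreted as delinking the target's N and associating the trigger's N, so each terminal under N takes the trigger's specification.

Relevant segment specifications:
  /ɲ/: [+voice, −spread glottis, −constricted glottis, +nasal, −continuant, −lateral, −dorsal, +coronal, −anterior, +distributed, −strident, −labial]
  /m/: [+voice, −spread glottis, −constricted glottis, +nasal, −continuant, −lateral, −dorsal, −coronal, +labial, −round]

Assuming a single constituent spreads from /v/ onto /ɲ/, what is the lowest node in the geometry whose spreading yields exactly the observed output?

Articulator

The alternation /ɲ/ → [m] changes [labial], [round], [coronal], [anterior], [distributed], [strident] and nothing else.
Tracing each changed feature up the tree, the paths first meet at Articulator; any lower node misses at least one of them.
If Articulator spreads, every terminal under it takes /v/'s value, producing [m] as observed.
Features on which the two segments disagree outside Articulator, such as [nasal], [continuant], are unchanged — nothing dominating them spread, and Articulator is the minimal sufficient constituent.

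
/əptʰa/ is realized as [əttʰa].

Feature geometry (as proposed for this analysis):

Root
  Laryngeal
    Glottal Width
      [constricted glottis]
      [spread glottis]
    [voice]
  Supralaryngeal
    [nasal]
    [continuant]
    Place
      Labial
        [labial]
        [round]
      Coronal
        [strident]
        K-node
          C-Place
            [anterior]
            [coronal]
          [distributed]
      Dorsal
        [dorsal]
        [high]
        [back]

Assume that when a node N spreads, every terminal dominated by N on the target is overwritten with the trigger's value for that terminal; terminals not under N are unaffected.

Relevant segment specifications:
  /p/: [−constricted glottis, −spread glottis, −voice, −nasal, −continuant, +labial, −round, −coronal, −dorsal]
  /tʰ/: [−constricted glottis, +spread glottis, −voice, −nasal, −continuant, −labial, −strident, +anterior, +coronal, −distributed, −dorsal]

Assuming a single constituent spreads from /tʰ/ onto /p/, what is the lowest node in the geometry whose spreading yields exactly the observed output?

Place

Feature comparison: [labial], [round], [coronal], [anterior], [distributed], [strident] differ between /p/ and [t]; the remaining terminals match.
Tracing each changed feature up the tree, the paths first meet at Place; any lower node misses at least one of them.
Spreading Place from /tʰ/ overwrites each of those terminals with /tʰ/'s values, yielding exactly [t].
[spread glottis] stays as in /p/ although /tʰ/ differs there, so no node dominating it spread; among the remaining candidates Place is the lowest that derives the output.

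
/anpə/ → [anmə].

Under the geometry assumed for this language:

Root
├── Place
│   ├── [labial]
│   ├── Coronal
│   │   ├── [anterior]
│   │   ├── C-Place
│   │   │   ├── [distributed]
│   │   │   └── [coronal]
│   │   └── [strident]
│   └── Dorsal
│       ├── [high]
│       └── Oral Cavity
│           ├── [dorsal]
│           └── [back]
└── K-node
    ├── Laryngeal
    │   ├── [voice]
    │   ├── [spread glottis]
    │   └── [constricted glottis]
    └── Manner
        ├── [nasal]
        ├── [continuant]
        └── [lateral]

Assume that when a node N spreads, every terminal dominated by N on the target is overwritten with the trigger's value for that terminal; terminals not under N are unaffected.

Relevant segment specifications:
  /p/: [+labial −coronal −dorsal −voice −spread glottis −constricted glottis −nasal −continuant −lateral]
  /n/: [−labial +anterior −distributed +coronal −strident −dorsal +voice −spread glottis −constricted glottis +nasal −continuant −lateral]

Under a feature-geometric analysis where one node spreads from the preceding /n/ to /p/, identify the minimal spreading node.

/p/ and [m] differ in [voice], [nasal]; every other specified feature is identical.
In this geometry the lowest node dominating all of them is K-node: every daughter of K-node dominates only a proper subset, so no lower node suffices.
If K-node spreads, every terminal under it takes /n/'s value, producing [m] as observed.
Since [coronal], [labial] are preserved even though /n/ disagrees there, no node above K-node spread.

K-node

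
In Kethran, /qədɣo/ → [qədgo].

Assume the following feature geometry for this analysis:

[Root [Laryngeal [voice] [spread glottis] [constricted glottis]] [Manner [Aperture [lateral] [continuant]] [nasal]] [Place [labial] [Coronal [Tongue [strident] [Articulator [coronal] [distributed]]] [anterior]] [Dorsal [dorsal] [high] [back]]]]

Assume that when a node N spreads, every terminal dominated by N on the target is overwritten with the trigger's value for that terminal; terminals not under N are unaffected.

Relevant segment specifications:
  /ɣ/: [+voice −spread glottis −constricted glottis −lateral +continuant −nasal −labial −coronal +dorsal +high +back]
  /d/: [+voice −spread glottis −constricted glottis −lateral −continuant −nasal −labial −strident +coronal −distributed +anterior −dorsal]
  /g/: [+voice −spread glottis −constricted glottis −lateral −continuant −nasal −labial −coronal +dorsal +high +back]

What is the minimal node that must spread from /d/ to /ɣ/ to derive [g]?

[continuant]

Comparing /ɣ/ with its surface form [g], the only feature that changes is [continuant].
Only a single terminal changes, and /d/ supplies the new value, so [continuant] itself is the minimal spreading constituent.
Features on which the two segments disagree outside [continuant], such as [dorsal], [coronal], are unchanged — nothing dominating them spread, and [continuant] is the minimal sufficient constituent.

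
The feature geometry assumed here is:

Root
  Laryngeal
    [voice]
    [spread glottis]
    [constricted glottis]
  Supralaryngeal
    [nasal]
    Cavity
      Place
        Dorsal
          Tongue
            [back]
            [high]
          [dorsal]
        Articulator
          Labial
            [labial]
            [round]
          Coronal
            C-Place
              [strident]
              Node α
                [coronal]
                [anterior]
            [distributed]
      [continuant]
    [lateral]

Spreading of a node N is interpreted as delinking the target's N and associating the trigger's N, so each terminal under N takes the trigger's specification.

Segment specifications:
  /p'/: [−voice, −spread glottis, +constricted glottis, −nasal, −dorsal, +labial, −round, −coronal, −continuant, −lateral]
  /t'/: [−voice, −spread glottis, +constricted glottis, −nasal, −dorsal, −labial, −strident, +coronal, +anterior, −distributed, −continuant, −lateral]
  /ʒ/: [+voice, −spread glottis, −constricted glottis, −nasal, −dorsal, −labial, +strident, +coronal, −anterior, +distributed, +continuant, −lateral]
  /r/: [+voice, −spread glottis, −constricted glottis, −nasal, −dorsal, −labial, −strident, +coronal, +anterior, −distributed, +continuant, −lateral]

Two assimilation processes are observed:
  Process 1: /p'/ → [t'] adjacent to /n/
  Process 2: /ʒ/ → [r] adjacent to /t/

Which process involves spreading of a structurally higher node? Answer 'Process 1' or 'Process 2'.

In Process 1, [labial], [round], [coronal], [anterior], [distributed], [strident] change, so the minimal spreading node is Articulator at depth 4.
Process 2: the features that change are [anterior], [distributed], [strident]; the minimal node is Coronal (depth 5).
Depth 4 < depth 5; Process 1 involves the structurally higher constituent Articulator.

Process 1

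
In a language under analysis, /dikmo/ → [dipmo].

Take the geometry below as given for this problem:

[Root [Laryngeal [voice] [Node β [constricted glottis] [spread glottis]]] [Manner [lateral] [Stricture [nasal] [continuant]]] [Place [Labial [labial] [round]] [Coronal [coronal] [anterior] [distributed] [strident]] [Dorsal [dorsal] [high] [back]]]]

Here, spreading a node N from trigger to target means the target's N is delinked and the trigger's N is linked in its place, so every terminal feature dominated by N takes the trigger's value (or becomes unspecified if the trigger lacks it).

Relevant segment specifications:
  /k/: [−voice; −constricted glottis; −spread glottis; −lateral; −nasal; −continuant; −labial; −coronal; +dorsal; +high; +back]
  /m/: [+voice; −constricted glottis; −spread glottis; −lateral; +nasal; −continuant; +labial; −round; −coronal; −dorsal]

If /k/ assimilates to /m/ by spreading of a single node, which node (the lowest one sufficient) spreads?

Comparing /k/ with its surface form [p], the features that change are [labial], [round], [dorsal], [high], [back].
The smallest constituent containing every changed terminal is Place — each of its daughters lacks at least one of the affected features.
Delinking /k/'s Place and associating /m/'s Place gives precisely the feature bundle of [p].
Had Root spread, [voice], [nasal] would have taken /m/'s values; they stay as in /k/, confirming the spreading constituent is exactly Place.

Place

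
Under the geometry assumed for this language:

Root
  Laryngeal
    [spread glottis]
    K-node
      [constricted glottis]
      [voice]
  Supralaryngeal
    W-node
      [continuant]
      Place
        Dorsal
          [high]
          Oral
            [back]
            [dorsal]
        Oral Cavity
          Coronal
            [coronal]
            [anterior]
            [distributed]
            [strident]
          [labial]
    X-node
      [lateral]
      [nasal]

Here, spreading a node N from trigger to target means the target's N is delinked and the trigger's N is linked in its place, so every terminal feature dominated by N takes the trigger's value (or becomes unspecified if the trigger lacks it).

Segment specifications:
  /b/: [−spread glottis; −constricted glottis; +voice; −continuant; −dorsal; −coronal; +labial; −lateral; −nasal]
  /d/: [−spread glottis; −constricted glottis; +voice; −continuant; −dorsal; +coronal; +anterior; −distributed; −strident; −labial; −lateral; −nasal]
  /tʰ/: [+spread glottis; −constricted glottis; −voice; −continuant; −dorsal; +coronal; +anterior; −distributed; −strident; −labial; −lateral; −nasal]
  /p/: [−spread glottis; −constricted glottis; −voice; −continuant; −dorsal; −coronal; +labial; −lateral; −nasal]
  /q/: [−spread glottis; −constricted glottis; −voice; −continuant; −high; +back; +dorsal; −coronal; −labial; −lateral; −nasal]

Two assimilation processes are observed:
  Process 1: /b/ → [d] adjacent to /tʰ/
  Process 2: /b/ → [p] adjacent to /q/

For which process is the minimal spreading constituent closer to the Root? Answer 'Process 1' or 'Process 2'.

Process 2

Process 1 alters [labial], [coronal], [anterior], [distributed], [strident]; the lowest common ancestor is Oral Cavity (depth 4 from Root).
In Process 2, [voice] changes, so the minimal spreading node is [voice] at depth 3.
Depth 3 < depth 4; Process 2 involves the structurally higher constituent [voice].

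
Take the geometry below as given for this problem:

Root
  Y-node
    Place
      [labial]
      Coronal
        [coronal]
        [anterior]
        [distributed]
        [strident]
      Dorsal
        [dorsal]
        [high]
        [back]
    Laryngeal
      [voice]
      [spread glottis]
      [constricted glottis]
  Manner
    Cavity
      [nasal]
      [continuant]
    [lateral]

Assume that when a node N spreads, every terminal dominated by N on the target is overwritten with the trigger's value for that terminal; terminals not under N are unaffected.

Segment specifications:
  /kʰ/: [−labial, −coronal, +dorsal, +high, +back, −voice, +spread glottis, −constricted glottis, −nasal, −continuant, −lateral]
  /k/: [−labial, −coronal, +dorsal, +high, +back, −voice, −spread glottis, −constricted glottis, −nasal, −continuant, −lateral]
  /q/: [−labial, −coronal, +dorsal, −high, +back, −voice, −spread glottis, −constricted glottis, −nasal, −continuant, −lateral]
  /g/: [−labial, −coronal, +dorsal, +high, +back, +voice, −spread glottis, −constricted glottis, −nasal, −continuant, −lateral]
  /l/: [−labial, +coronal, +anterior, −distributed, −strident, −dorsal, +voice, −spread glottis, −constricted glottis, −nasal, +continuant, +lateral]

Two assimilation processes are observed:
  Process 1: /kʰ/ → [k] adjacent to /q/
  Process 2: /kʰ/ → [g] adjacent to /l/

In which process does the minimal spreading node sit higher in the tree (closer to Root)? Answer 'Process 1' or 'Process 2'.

Process 2

Process 1 alters [spread glottis]; the lowest dominating node is [spread glottis] (depth 3 from Root).
In Process 2, [voice], [spread glottis] change, so the minimal spreading node is Laryngeal at depth 2.
Laryngeal (depth 2) sits above [spread glottis] (depth 3), making Process 2 the one with the higher spreading node.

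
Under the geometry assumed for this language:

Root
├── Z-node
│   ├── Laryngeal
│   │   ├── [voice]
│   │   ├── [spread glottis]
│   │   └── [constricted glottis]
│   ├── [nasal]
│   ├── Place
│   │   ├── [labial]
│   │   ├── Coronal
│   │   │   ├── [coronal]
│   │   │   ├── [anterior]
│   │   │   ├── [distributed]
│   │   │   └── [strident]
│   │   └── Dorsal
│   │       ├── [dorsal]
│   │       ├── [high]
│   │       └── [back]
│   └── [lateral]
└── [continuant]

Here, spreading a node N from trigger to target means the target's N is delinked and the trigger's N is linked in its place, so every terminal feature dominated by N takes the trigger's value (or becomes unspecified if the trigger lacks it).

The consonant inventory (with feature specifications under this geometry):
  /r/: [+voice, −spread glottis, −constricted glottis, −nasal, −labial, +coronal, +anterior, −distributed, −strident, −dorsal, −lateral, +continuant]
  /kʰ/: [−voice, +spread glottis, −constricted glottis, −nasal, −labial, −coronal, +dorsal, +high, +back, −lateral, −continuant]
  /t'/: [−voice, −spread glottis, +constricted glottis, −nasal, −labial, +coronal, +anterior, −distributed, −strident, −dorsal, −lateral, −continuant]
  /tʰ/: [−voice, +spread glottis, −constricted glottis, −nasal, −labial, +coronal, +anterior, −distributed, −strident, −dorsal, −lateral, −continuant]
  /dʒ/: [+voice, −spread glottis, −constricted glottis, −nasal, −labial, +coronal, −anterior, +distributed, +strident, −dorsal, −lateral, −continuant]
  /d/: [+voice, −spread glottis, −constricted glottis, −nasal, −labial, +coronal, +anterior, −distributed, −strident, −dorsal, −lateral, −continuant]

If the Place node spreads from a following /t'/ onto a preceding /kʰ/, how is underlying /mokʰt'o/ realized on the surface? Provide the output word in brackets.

[motʰt'o]

Terminals under Place in this geometry: [labial], [coronal], [anterior], [distributed], [strident], [dorsal], [high], [back].
After delinking /kʰ/'s Place and linking /t'/'s, the affected terminals become [−labial], [+coronal], [+anterior], [−distributed], [−strident], [−dorsal]; [voice], [spread glottis], [constricted glottis], … (outside Place) are retained from /kʰ/.
This feature bundle is that of [tʰ], so /mokʰt'o/ surfaces as [motʰt'o].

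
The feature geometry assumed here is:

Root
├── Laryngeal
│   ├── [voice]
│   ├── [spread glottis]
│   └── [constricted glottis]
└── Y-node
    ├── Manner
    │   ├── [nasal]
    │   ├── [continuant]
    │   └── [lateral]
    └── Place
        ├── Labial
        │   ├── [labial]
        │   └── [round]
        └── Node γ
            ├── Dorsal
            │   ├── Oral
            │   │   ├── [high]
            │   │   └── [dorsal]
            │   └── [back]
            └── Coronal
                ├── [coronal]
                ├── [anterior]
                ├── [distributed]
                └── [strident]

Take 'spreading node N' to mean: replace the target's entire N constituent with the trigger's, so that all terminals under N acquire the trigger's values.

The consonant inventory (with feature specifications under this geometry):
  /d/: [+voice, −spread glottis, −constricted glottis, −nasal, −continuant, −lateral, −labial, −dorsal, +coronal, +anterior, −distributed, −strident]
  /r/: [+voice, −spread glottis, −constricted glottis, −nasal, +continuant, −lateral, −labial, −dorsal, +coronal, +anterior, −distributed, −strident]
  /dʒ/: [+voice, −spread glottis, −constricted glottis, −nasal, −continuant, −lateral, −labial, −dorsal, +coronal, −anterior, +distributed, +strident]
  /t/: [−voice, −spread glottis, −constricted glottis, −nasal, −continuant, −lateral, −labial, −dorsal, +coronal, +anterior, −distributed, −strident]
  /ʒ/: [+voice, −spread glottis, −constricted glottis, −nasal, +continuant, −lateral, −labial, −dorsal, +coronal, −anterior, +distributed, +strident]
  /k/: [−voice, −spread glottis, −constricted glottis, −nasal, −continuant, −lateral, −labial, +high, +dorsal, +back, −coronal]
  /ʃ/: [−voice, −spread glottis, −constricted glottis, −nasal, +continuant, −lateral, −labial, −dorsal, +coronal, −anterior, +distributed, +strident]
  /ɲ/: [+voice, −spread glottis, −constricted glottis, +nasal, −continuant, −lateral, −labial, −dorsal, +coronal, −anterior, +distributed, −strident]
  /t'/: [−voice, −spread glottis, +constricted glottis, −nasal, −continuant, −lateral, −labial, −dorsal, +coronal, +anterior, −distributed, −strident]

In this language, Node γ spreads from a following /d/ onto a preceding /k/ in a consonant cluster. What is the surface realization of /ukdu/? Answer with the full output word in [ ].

The Node γ node dominates the terminals [high], [dorsal], [back], [coronal], [anterior], [distributed], [strident].
Spreading Node γ from /d/ onto /k/ replaces those values with /d/'s: [−dorsal], [+coronal], [+anterior], [−distributed], [−strident]. Features outside Node γ ([voice], [spread glottis], [constricted glottis], …) stay as in /k/.
The resulting bundle matches /t/ in the inventory; substituting it for /k/ gives [utdu].

[utdu]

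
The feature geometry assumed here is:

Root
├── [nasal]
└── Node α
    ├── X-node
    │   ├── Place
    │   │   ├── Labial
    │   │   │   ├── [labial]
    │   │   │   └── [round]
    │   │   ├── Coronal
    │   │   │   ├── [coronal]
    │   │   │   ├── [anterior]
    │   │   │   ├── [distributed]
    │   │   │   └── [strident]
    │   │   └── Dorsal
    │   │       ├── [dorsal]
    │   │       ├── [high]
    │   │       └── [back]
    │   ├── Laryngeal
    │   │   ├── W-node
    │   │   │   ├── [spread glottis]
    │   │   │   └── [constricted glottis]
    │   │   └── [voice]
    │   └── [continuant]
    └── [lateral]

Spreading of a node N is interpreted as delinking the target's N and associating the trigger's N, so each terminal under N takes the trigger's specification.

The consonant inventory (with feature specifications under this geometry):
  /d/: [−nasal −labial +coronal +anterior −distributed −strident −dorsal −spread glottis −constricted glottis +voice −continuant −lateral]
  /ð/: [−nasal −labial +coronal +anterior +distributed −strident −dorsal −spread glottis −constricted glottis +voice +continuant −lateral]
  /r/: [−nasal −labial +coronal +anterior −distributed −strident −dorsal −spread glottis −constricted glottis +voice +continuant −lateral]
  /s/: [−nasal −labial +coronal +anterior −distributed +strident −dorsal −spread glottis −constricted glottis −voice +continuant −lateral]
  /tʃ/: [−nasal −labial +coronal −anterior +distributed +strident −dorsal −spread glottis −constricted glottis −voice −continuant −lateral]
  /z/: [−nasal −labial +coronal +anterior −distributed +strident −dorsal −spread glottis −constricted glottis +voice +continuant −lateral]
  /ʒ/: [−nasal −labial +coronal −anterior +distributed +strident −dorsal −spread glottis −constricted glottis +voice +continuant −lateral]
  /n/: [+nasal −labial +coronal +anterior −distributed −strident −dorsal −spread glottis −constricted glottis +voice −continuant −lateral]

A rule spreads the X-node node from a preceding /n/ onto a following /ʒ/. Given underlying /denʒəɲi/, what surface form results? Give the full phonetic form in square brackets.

[dendəɲi]

Terminals under X-node in this geometry: [labial], [round], [coronal], [anterior], [distributed], [strident], [dorsal], [high], [back], [spread glottis], [constricted glottis], [voice], [continuant].
Spreading X-node from /n/ onto /ʒ/ replaces those values with /n/'s: [−labial], [+coronal], [+anterior], [−distributed], [−strident], [−dorsal], [−spread glottis], [−constricted glottis], [+voice], [−continuant]. Features outside X-node ([nasal], [lateral]) stay as in /ʒ/.
The resulting bundle matches /d/ in the inventory; substituting it for /ʒ/ gives [dendəɲi].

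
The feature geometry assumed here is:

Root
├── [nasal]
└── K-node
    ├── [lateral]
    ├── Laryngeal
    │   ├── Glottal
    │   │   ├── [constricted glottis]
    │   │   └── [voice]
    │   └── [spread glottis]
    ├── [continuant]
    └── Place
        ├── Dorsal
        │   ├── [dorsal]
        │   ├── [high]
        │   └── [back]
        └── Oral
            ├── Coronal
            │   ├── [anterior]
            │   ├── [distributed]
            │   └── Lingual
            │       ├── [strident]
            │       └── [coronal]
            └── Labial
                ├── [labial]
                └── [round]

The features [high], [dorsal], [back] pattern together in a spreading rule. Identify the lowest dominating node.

Dorsal

[high] is immediately dominated by Dorsal.
[dorsal] is immediately dominated by Dorsal.
[back] is immediately dominated by Dorsal.
The lowest node appearing on every path is Dorsal; each proper daughter of Dorsal fails to dominate at least one of the listed features.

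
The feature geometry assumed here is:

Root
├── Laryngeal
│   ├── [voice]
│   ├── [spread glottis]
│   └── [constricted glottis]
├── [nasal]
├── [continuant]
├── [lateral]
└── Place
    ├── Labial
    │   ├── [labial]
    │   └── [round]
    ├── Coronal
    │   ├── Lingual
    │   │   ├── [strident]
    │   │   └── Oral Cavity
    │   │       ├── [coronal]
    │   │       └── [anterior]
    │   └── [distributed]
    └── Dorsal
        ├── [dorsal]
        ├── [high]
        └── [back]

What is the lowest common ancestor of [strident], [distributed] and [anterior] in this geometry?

[strident]: Root → Place → Coronal → Lingual → [strident].
[distributed]: Root → Place → Coronal → [distributed].
[anterior]: Root → Place → Coronal → Lingual → Oral Cavity → [anterior].
These paths first converge at Coronal; no daughter of Coronal dominates all 3 features, so Coronal is the minimal constituent.

Coronal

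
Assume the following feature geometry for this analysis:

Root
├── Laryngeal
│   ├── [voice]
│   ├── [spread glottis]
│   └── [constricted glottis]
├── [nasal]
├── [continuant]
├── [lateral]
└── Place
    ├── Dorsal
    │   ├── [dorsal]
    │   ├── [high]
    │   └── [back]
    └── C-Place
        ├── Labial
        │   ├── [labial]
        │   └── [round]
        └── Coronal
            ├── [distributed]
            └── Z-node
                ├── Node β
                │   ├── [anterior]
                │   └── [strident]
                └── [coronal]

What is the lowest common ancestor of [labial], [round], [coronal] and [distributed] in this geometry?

C-Place

[labial] lies under Labial (below Place).
[round]: Root → Place → C-Place → Labial → [round].
[coronal] lies under Z-node (below Place).
[distributed]: Root → Place → C-Place → Coronal → [distributed].
The lowest node appearing on every path is C-Place; each proper daughter of C-Place fails to dominate at least one of the listed features.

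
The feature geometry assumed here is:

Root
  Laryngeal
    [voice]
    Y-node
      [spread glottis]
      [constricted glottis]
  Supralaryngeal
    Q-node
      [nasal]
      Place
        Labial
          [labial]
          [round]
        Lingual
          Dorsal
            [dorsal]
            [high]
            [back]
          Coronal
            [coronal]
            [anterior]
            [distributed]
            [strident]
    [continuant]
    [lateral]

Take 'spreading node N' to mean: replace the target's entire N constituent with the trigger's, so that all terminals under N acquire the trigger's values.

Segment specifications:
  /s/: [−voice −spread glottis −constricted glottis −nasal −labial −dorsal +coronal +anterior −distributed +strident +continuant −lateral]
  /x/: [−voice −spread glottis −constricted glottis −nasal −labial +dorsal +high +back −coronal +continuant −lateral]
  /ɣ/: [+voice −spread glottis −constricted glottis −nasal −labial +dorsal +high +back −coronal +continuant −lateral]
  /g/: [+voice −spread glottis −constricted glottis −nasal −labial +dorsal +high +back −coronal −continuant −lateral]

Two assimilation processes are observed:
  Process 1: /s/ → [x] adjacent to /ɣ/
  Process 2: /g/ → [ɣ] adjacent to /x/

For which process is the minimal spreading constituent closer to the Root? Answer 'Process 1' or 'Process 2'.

Process 2

Process 1: the features that change are [coronal], [anterior], [distributed], [strident], [dorsal], [high], [back]; the minimal node is Lingual (depth 4).
Process 2 alters [continuant]; the lowest dominating node is [continuant] (depth 2 from Root).
Depth 2 < depth 4; Process 2 involves the structurally higher constituent [continuant].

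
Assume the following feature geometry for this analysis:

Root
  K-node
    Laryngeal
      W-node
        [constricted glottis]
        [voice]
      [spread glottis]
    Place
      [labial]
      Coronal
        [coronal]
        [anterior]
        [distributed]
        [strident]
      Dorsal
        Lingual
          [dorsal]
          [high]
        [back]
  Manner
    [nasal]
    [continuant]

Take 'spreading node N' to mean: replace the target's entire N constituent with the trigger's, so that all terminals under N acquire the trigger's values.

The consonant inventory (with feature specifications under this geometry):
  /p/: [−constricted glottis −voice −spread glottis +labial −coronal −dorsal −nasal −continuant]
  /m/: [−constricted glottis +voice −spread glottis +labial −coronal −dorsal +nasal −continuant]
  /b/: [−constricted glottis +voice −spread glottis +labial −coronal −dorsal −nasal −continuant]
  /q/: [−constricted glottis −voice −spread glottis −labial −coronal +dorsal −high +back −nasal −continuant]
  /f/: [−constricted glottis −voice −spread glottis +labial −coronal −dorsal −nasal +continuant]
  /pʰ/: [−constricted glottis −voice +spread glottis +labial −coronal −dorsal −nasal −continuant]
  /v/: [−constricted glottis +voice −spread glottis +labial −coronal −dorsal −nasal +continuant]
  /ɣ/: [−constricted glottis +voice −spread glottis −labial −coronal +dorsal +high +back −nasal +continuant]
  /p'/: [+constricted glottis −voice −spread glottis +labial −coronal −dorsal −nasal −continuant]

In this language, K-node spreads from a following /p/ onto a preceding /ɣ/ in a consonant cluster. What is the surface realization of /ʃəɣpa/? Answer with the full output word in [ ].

K-node immediately or transitively dominates [constricted glottis], [voice], [spread glottis], [labial], [coronal], [anterior], [distributed], [strident], [dorsal], [high], [back].
The target acquires /p/'s values for everything under K-node — [−constricted glottis], [−voice], [−spread glottis], [+labial], [−coronal], [−dorsal] — while keeping its own [nasal], [continuant].
This feature bundle is that of [f], so /ʃəɣpa/ surfaces as [ʃəfpa].

[ʃəfpa]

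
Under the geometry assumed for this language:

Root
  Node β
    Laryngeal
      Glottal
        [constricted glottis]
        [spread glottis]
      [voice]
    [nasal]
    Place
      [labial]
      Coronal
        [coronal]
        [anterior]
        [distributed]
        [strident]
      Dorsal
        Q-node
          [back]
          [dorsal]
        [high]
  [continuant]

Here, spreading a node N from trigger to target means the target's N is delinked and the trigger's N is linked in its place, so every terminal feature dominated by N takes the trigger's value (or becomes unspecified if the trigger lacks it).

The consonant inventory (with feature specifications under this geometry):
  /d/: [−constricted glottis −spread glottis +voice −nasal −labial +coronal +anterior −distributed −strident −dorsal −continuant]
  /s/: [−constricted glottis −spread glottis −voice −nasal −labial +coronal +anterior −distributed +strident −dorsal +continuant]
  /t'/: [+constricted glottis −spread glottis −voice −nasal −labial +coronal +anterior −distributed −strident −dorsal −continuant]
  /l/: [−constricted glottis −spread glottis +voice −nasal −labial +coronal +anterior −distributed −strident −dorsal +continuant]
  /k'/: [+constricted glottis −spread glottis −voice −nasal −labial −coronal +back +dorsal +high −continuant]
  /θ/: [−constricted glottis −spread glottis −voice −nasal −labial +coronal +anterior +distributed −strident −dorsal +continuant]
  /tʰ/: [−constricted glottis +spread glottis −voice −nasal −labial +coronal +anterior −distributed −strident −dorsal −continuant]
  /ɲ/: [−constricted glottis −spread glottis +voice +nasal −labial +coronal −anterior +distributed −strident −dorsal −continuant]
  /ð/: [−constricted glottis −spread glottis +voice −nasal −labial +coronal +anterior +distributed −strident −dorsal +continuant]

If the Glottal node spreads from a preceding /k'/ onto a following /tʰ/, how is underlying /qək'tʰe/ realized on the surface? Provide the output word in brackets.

Glottal immediately or transitively dominates [constricted glottis], [spread glottis].
The target acquires /k'/'s values for everything under Glottal — [+constricted glottis], [−spread glottis] — while keeping its own [voice], [nasal], [labial], ….
This feature bundle is that of [t'], so /qək'tʰe/ surfaces as [qək't'e].

[qək't'e]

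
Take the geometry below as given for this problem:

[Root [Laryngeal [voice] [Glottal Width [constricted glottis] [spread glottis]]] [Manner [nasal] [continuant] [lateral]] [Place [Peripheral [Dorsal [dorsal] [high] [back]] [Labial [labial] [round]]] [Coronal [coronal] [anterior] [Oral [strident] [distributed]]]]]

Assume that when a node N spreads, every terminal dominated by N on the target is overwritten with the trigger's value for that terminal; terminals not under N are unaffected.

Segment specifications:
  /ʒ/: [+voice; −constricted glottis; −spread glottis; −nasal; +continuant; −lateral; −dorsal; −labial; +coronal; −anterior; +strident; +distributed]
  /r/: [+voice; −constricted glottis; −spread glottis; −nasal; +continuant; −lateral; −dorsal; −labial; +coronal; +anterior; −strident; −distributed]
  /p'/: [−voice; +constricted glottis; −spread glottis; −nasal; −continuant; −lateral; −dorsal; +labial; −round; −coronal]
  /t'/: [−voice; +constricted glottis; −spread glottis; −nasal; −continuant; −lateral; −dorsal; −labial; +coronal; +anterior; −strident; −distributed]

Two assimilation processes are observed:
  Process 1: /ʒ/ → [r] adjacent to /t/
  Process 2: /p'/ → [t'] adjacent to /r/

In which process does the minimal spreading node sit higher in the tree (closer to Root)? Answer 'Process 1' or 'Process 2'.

Process 1: the features that change are [anterior], [distributed], [strident]; the minimal node is Coronal (depth 2).
Process 2: the features that change are [labial], [round], [coronal], [anterior], [distributed], [strident]; the minimal node is Place (depth 1).
Place is closer to Root than Coronal, so Process 2 spreads the higher node.

Process 2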